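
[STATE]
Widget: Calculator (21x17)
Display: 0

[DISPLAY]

                    0
┌───┬───┬───┬───┐    
│ 7 │ 8 │ 9 │ ÷ │    
├───┼───┼───┼───┤    
│ 4 │ 5 │ 6 │ × │    
├───┼───┼───┼───┤    
│ 1 │ 2 │ 3 │ - │    
├───┼───┼───┼───┤    
│ 0 │ . │ = │ + │    
├───┼───┼───┼───┤    
│ C │ MC│ MR│ M+│    
└───┴───┴───┴───┘    
                     
                     
                     
                     
                     


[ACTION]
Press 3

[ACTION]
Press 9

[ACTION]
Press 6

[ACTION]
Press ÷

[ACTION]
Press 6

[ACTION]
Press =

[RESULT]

                   66
┌───┬───┬───┬───┐    
│ 7 │ 8 │ 9 │ ÷ │    
├───┼───┼───┼───┤    
│ 4 │ 5 │ 6 │ × │    
├───┼───┼───┼───┤    
│ 1 │ 2 │ 3 │ - │    
├───┼───┼───┼───┤    
│ 0 │ . │ = │ + │    
├───┼───┼───┼───┤    
│ C │ MC│ MR│ M+│    
└───┴───┴───┴───┘    
                     
                     
                     
                     
                     


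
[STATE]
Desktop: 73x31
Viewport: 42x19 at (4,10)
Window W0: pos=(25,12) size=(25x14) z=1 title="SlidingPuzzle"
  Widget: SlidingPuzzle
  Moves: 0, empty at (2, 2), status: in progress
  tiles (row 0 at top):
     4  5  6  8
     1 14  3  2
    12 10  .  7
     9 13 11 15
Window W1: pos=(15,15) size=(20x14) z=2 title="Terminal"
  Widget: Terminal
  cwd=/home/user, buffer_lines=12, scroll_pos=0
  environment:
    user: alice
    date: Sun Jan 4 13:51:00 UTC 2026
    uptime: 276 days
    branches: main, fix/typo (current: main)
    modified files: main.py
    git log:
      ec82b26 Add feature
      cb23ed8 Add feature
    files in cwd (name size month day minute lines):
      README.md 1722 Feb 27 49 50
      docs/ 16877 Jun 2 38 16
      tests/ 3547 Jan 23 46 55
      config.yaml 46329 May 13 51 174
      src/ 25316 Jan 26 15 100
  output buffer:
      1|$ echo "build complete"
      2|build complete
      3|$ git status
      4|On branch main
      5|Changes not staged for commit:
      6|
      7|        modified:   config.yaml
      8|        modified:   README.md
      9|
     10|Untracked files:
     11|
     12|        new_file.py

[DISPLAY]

                                          
                                          
                     ┏━━━━━━━━━━━━━━━━━━━━
                     ┃ SlidingPuzzle      
                     ┠────────────────────
           ┏━━━━━━━━━━━━━━━━━━┓─┬────┬────
           ┃ Terminal         ┃ │  6 │  8 
           ┠──────────────────┨─┼────┼────
           ┃$ echo "build comp┃ │  3 │  2 
           ┃build complete    ┃─┼────┼────
           ┃$ git status      ┃ │    │  7 
           ┃On branch main    ┃─┼────┼────
           ┃Changes not staged┃ │ 11 │ 15 
           ┃                  ┃─┴────┴────
           ┃        modified: ┃           
           ┃        modified: ┃━━━━━━━━━━━
           ┃                  ┃           
           ┃Untracked files:  ┃           
           ┗━━━━━━━━━━━━━━━━━━┛           


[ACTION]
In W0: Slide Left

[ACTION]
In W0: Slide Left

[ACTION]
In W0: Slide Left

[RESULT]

                                          
                                          
                     ┏━━━━━━━━━━━━━━━━━━━━
                     ┃ SlidingPuzzle      
                     ┠────────────────────
           ┏━━━━━━━━━━━━━━━━━━┓─┬────┬────
           ┃ Terminal         ┃ │  6 │  8 
           ┠──────────────────┨─┼────┼────
           ┃$ echo "build comp┃ │  3 │  2 
           ┃build complete    ┃─┼────┼────
           ┃$ git status      ┃ │  7 │    
           ┃On branch main    ┃─┼────┼────
           ┃Changes not staged┃ │ 11 │ 15 
           ┃                  ┃─┴────┴────
           ┃        modified: ┃           
           ┃        modified: ┃━━━━━━━━━━━
           ┃                  ┃           
           ┃Untracked files:  ┃           
           ┗━━━━━━━━━━━━━━━━━━┛           


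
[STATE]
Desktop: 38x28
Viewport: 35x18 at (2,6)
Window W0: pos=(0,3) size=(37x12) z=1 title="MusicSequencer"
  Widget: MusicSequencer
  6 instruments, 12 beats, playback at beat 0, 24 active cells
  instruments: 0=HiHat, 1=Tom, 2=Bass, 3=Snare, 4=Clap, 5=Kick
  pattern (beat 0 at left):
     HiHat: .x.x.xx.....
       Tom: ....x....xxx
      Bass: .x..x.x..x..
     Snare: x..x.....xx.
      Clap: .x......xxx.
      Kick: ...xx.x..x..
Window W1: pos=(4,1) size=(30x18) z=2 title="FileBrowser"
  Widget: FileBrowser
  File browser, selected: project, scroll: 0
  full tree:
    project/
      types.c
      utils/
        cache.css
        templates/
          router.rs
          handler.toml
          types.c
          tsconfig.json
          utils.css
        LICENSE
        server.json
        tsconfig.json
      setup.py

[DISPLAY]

  ┃    [+] utils/              ┃  ┃
Hi┃    setup.py                ┃  ┃
  ┃                            ┃  ┃
 B┃                            ┃  ┃
Sn┃                            ┃  ┃
 C┃                            ┃  ┃
 K┃                            ┃  ┃
  ┃                            ┃  ┃
━━┃                            ┃━━┛
  ┃                            ┃   
  ┃                            ┃   
  ┃                            ┃   
  ┗━━━━━━━━━━━━━━━━━━━━━━━━━━━━┛   
                                   
                                   
                                   
                                   
                                   


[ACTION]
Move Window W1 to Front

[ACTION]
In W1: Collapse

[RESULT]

  ┃                            ┃  ┃
Hi┃                            ┃  ┃
  ┃                            ┃  ┃
 B┃                            ┃  ┃
Sn┃                            ┃  ┃
 C┃                            ┃  ┃
 K┃                            ┃  ┃
  ┃                            ┃  ┃
━━┃                            ┃━━┛
  ┃                            ┃   
  ┃                            ┃   
  ┃                            ┃   
  ┗━━━━━━━━━━━━━━━━━━━━━━━━━━━━┛   
                                   
                                   
                                   
                                   
                                   


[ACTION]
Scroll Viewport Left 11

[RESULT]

┃   ┃                            ┃ 
┃ Hi┃                            ┃ 
┃   ┃                            ┃ 
┃  B┃                            ┃ 
┃ Sn┃                            ┃ 
┃  C┃                            ┃ 
┃  K┃                            ┃ 
┃   ┃                            ┃ 
┗━━━┃                            ┃━
    ┃                            ┃ 
    ┃                            ┃ 
    ┃                            ┃ 
    ┗━━━━━━━━━━━━━━━━━━━━━━━━━━━━┛ 
                                   
                                   
                                   
                                   
                                   


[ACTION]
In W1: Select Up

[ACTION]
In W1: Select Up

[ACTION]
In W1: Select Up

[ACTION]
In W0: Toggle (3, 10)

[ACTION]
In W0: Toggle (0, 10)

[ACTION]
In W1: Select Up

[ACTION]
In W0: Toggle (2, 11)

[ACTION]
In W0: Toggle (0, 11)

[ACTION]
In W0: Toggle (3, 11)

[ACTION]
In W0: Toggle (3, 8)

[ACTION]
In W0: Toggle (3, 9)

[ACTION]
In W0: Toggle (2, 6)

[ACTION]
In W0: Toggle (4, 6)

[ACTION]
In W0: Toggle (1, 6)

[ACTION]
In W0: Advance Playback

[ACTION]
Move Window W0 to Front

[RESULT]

┃      0▼2345678901                
┃ HiHat·█·█·██···██                
┃   Tom····█·█··███                
┃  Bass·█··█····█·█                
┃ Snare█··█····█··█                
┃  Clap·█····█·███·                
┃  Kick···██·█··█··                
┃                                  
┗━━━━━━━━━━━━━━━━━━━━━━━━━━━━━━━━━━
    ┃                            ┃ 
    ┃                            ┃ 
    ┃                            ┃ 
    ┗━━━━━━━━━━━━━━━━━━━━━━━━━━━━┛ 
                                   
                                   
                                   
                                   
                                   


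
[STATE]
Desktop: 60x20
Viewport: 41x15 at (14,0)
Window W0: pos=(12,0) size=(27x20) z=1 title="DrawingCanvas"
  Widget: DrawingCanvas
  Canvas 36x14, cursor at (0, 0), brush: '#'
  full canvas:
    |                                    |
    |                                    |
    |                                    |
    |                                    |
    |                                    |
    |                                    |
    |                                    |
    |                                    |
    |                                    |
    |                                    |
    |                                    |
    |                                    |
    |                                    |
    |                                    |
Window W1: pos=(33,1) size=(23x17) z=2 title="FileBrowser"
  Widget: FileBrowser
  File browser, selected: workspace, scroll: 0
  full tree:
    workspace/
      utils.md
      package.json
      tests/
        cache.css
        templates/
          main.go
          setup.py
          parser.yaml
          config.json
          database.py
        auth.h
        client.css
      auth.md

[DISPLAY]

━━━━━━━━━━━━━━━━━━━━━━━━┓                
DrawingCanvas      ┏━━━━━━━━━━━━━━━━━━━━━
───────────────────┃ FileBrowser         
                   ┠─────────────────────
                   ┃> [-] workspace/     
                   ┃    utils.md         
                   ┃    package.json     
                   ┃    [+] tests/       
                   ┃    auth.md          
                   ┃                     
                   ┃                     
                   ┃                     
                   ┃                     
                   ┃                     
                   ┃                     


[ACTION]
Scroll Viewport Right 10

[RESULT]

━━━━━━━━━━━━━━━━━━━┓                     
ngCanvas      ┏━━━━━━━━━━━━━━━━━━━━━┓    
──────────────┃ FileBrowser         ┃    
              ┠─────────────────────┨    
              ┃> [-] workspace/     ┃    
              ┃    utils.md         ┃    
              ┃    package.json     ┃    
              ┃    [+] tests/       ┃    
              ┃    auth.md          ┃    
              ┃                     ┃    
              ┃                     ┃    
              ┃                     ┃    
              ┃                     ┃    
              ┃                     ┃    
              ┃                     ┃    


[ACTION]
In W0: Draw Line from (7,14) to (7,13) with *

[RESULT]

━━━━━━━━━━━━━━━━━━━┓                     
ngCanvas      ┏━━━━━━━━━━━━━━━━━━━━━┓    
──────────────┃ FileBrowser         ┃    
              ┠─────────────────────┨    
              ┃> [-] workspace/     ┃    
              ┃    utils.md         ┃    
              ┃    package.json     ┃    
              ┃    [+] tests/       ┃    
              ┃    auth.md          ┃    
              ┃                     ┃    
       **     ┃                     ┃    
              ┃                     ┃    
              ┃                     ┃    
              ┃                     ┃    
              ┃                     ┃    


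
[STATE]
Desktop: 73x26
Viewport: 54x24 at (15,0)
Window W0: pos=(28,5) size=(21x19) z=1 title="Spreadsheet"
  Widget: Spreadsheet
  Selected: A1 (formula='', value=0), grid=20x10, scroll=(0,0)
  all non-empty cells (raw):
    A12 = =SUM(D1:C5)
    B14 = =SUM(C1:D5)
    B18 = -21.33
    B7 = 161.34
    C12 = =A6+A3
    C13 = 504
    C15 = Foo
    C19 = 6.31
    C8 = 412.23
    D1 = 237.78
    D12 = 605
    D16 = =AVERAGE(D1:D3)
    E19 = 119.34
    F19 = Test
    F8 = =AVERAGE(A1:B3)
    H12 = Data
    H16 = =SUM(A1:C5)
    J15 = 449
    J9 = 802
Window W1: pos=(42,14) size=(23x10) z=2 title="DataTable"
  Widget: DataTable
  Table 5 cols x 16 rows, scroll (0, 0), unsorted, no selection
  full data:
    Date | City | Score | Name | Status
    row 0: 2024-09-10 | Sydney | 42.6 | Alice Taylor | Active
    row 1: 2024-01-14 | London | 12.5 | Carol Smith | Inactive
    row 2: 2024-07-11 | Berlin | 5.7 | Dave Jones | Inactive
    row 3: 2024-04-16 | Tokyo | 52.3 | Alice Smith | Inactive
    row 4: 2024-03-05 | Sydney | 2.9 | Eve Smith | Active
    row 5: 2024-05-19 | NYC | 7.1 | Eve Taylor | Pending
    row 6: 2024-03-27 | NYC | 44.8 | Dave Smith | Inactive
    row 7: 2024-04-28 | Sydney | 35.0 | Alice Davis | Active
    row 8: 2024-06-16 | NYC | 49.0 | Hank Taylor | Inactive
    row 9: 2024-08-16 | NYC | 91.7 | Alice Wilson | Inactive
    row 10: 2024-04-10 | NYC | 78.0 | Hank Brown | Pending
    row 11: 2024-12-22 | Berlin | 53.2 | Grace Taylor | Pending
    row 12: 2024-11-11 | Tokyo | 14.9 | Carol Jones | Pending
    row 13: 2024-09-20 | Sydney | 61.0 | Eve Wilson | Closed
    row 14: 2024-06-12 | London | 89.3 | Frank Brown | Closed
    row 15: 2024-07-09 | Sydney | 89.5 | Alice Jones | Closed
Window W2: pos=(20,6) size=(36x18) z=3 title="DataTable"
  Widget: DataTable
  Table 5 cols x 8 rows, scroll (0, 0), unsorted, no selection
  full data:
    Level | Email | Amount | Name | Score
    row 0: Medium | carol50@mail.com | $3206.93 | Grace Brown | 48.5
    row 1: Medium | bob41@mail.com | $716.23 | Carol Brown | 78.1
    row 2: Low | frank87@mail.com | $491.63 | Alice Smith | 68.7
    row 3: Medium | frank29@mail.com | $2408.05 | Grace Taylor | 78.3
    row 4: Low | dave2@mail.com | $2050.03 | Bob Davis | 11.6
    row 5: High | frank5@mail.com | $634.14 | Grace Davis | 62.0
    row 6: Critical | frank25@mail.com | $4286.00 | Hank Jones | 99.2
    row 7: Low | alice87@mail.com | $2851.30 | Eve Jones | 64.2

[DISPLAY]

                                                      
                                                      
                                                      
                                                      
                                                      
             ┏━━━━━━━━━━━━━━━━━━━┓                    
     ┏━━━━━━━━━━━━━━━━━━━━━━━━━━━━━━━━━━┓             
     ┃ DataTable                        ┃             
     ┠──────────────────────────────────┨             
     ┃Level   │Email           │Amount  ┃             
     ┃────────┼────────────────┼────────┃             
     ┃Medium  │carol50@mail.com│$3206.93┃             
     ┃Medium  │bob41@mail.com  │$716.23 ┃             
     ┃Low     │frank87@mail.com│$491.63 ┃             
     ┃Medium  │frank29@mail.com│$2408.05┃━━━━━━━━┓    
     ┃Low     │dave2@mail.com  │$2050.03┃        ┃    
     ┃High    │frank5@mail.com │$634.14 ┃────────┨    
     ┃Critical│frank25@mail.com│$4286.00┃ty  │Sco┃    
     ┃Low     │alice87@mail.com│$2851.30┃────┼───┃    
     ┃                                  ┃dney│42.┃    
     ┃                                  ┃ndon│12.┃    
     ┃                                  ┃rlin│5.7┃    
     ┃                                  ┃kyo │52.┃    
     ┗━━━━━━━━━━━━━━━━━━━━━━━━━━━━━━━━━━┛━━━━━━━━┛    


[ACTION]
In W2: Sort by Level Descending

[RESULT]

                                                      
                                                      
                                                      
                                                      
                                                      
             ┏━━━━━━━━━━━━━━━━━━━┓                    
     ┏━━━━━━━━━━━━━━━━━━━━━━━━━━━━━━━━━━┓             
     ┃ DataTable                        ┃             
     ┠──────────────────────────────────┨             
     ┃Level  ▼│Email           │Amount  ┃             
     ┃────────┼────────────────┼────────┃             
     ┃Medium  │carol50@mail.com│$3206.93┃             
     ┃Medium  │bob41@mail.com  │$716.23 ┃             
     ┃Medium  │frank29@mail.com│$2408.05┃             
     ┃Low     │frank87@mail.com│$491.63 ┃━━━━━━━━┓    
     ┃Low     │dave2@mail.com  │$2050.03┃        ┃    
     ┃Low     │alice87@mail.com│$2851.30┃────────┨    
     ┃High    │frank5@mail.com │$634.14 ┃ty  │Sco┃    
     ┃Critical│frank25@mail.com│$4286.00┃────┼───┃    
     ┃                                  ┃dney│42.┃    
     ┃                                  ┃ndon│12.┃    
     ┃                                  ┃rlin│5.7┃    
     ┃                                  ┃kyo │52.┃    
     ┗━━━━━━━━━━━━━━━━━━━━━━━━━━━━━━━━━━┛━━━━━━━━┛    


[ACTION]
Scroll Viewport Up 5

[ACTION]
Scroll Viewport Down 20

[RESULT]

                                                      
                                                      
                                                      
             ┏━━━━━━━━━━━━━━━━━━━┓                    
     ┏━━━━━━━━━━━━━━━━━━━━━━━━━━━━━━━━━━┓             
     ┃ DataTable                        ┃             
     ┠──────────────────────────────────┨             
     ┃Level  ▼│Email           │Amount  ┃             
     ┃────────┼────────────────┼────────┃             
     ┃Medium  │carol50@mail.com│$3206.93┃             
     ┃Medium  │bob41@mail.com  │$716.23 ┃             
     ┃Medium  │frank29@mail.com│$2408.05┃             
     ┃Low     │frank87@mail.com│$491.63 ┃━━━━━━━━┓    
     ┃Low     │dave2@mail.com  │$2050.03┃        ┃    
     ┃Low     │alice87@mail.com│$2851.30┃────────┨    
     ┃High    │frank5@mail.com │$634.14 ┃ty  │Sco┃    
     ┃Critical│frank25@mail.com│$4286.00┃────┼───┃    
     ┃                                  ┃dney│42.┃    
     ┃                                  ┃ndon│12.┃    
     ┃                                  ┃rlin│5.7┃    
     ┃                                  ┃kyo │52.┃    
     ┗━━━━━━━━━━━━━━━━━━━━━━━━━━━━━━━━━━┛━━━━━━━━┛    
                                                      
                                                      


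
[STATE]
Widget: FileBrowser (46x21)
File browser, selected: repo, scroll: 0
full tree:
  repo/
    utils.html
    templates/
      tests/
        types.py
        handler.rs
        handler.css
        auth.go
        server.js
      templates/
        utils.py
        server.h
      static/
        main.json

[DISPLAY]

> [-] repo/                                   
    utils.html                                
    [+] templates/                            
                                              
                                              
                                              
                                              
                                              
                                              
                                              
                                              
                                              
                                              
                                              
                                              
                                              
                                              
                                              
                                              
                                              
                                              


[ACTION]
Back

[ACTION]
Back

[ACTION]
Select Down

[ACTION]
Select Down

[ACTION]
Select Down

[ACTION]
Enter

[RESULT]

  [-] repo/                                   
    utils.html                                
  > [-] templates/                            
      [+] tests/                              
      [+] templates/                          
      [+] static/                             
                                              
                                              
                                              
                                              
                                              
                                              
                                              
                                              
                                              
                                              
                                              
                                              
                                              
                                              
                                              


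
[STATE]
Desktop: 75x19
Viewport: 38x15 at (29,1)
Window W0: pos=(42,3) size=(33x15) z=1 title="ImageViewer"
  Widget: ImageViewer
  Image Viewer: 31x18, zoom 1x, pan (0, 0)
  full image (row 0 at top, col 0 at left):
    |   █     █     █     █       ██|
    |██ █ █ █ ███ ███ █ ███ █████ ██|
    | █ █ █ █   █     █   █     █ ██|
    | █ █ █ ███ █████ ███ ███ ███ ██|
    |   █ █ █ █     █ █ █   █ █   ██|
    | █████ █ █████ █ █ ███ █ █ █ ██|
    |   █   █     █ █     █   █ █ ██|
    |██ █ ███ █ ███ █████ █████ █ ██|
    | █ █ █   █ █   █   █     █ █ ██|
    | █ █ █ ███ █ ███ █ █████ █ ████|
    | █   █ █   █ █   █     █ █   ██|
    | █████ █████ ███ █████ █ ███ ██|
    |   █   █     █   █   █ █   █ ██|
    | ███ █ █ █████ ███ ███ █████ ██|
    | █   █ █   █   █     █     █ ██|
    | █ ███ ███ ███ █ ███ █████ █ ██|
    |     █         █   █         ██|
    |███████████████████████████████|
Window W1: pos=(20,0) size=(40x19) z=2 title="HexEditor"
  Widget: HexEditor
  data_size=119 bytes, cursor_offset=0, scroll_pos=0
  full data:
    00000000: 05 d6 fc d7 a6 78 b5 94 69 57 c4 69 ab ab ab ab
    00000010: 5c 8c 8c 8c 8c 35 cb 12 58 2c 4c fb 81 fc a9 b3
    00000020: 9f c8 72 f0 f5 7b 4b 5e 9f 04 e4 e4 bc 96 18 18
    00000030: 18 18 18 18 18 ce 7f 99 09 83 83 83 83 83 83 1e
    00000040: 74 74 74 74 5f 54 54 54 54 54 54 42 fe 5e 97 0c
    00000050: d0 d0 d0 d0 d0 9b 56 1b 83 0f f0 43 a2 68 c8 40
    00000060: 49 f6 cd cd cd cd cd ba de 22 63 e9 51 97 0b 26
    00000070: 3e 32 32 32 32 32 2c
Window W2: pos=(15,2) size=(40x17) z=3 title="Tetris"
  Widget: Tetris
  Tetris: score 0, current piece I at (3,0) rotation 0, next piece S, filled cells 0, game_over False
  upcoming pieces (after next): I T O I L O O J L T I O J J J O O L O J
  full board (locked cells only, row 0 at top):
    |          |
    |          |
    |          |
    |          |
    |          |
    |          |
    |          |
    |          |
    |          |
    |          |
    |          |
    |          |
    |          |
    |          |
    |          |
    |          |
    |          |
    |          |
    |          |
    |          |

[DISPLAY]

or                            ┃       
━━━━━━━━━━━━━━━━━━━━━━━━━┓────┨       
                         ┃ 69 ┃━━━━━━━
─────────────────────────┨ 58 ┃       
xt:                      ┃ 9f ┃───────
░                        ┃ 09 ┃    █  
                         ┃ 54 ┃█ ███ █
                         ┃ 83 ┃█   █  
                         ┃ de ┃███ ███
                         ┃    ┃█ █   █
ore:                     ┃    ┃█ ███ █
                         ┃    ┃    █  
                         ┃    ┃███ ███
                         ┃    ┃  █    
                         ┃    ┃█ █████


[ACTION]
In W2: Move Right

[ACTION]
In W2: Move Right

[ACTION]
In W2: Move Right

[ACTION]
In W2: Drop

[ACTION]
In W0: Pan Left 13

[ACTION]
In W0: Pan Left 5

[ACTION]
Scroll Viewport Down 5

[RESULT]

─────────────────────────┨ 58 ┃       
xt:                      ┃ 9f ┃───────
░                        ┃ 09 ┃    █  
                         ┃ 54 ┃█ ███ █
                         ┃ 83 ┃█   █  
                         ┃ de ┃███ ███
                         ┃    ┃█ █   █
ore:                     ┃    ┃█ ███ █
                         ┃    ┃    █  
                         ┃    ┃███ ███
                         ┃    ┃  █    
                         ┃    ┃█ █████
                         ┃    ┃█     █
                         ┃    ┃━━━━━━━
━━━━━━━━━━━━━━━━━━━━━━━━━┛━━━━┛       


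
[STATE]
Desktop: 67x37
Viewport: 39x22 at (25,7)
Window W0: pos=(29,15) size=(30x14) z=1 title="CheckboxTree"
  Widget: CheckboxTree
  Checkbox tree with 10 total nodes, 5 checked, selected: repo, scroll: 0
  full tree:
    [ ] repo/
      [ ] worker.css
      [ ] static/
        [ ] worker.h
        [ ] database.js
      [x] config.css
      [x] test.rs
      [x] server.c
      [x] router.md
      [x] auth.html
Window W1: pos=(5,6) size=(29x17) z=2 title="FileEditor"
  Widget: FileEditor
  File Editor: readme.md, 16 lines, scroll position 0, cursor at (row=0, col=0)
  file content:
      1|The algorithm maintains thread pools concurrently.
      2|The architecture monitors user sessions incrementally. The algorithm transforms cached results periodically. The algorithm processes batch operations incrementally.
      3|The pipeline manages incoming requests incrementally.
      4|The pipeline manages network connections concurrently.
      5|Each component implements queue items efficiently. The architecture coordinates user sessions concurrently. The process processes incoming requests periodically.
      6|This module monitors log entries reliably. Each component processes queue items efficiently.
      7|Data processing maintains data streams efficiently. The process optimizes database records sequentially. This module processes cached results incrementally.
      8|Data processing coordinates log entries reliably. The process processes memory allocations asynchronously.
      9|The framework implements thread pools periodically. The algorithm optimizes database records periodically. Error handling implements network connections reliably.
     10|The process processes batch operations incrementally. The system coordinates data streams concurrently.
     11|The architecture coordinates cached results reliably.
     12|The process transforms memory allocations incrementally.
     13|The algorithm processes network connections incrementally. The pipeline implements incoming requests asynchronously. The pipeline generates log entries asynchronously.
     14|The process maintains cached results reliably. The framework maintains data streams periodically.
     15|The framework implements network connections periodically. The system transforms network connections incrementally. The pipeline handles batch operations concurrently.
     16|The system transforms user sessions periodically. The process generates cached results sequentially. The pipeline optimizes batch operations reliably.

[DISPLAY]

        ┃                              
────────┨                              
ains th▲┃                              
nitors █┃                              
s incom░┃                              
s netwo░┃                              
ements ░┃                              
s log e░┃                              
ntains ░┃━━━━━━━━━━━━━━━━━━━━━━━━┓     
rdinate░┃ckboxTree               ┃     
ments t░┃────────────────────────┨     
es batc░┃ repo/                  ┃     
ordinat░┃ ] worker.css           ┃     
rms mem░┃ ] static/              ┃     
sses ne▼┃ [ ] worker.h           ┃     
━━━━━━━━┛ [ ] database.js        ┃     
    ┃   [x] config.css           ┃     
    ┃   [x] test.rs              ┃     
    ┃   [x] server.c             ┃     
    ┃   [x] router.md            ┃     
    ┃   [x] auth.html            ┃     
    ┗━━━━━━━━━━━━━━━━━━━━━━━━━━━━┛     


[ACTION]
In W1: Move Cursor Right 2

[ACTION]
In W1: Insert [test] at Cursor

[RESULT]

        ┃                              
────────┨                              
aintain▲┃                              
nitors █┃                              
s incom░┃                              
s netwo░┃                              
ements ░┃                              
s log e░┃                              
ntains ░┃━━━━━━━━━━━━━━━━━━━━━━━━┓     
rdinate░┃ckboxTree               ┃     
ments t░┃────────────────────────┨     
es batc░┃ repo/                  ┃     
ordinat░┃ ] worker.css           ┃     
rms mem░┃ ] static/              ┃     
sses ne▼┃ [ ] worker.h           ┃     
━━━━━━━━┛ [ ] database.js        ┃     
    ┃   [x] config.css           ┃     
    ┃   [x] test.rs              ┃     
    ┃   [x] server.c             ┃     
    ┃   [x] router.md            ┃     
    ┃   [x] auth.html            ┃     
    ┗━━━━━━━━━━━━━━━━━━━━━━━━━━━━┛     


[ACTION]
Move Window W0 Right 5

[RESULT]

        ┃                              
────────┨                              
aintain▲┃                              
nitors █┃                              
s incom░┃                              
s netwo░┃                              
ements ░┃                              
s log e░┃                              
ntains ░┃┏━━━━━━━━━━━━━━━━━━━━━━━━━━━━┓
rdinate░┃┃ CheckboxTree               ┃
ments t░┃┠────────────────────────────┨
es batc░┃┃>[-] repo/                  ┃
ordinat░┃┃   [ ] worker.css           ┃
rms mem░┃┃   [ ] static/              ┃
sses ne▼┃┃     [ ] worker.h           ┃
━━━━━━━━┛┃     [ ] database.js        ┃
         ┃   [x] config.css           ┃
         ┃   [x] test.rs              ┃
         ┃   [x] server.c             ┃
         ┃   [x] router.md            ┃
         ┃   [x] auth.html            ┃
         ┗━━━━━━━━━━━━━━━━━━━━━━━━━━━━┛


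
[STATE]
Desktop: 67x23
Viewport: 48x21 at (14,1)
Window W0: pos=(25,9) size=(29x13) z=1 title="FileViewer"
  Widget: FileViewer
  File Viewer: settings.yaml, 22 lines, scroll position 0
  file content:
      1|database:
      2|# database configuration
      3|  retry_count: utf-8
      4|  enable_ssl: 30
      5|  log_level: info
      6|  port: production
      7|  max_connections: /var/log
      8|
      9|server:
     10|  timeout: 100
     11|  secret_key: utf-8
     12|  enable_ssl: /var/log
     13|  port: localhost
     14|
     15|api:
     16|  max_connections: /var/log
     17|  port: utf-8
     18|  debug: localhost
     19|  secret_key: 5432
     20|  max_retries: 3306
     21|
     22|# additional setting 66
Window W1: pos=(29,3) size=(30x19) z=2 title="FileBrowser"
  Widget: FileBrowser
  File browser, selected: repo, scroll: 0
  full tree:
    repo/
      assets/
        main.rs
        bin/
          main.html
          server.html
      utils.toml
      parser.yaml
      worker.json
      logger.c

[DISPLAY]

                                                
                                                
               ┏━━━━━━━━━━━━━━━━━━━━━━━━━━━━┓   
               ┃ FileBrowser                ┃   
               ┠────────────────────────────┨   
               ┃> [-] repo/                 ┃   
               ┃    [+] assets/             ┃   
               ┃    utils.toml              ┃   
           ┏━━━┃    parser.yaml             ┃   
           ┃ Fi┃    worker.json             ┃   
           ┠───┃    logger.c                ┃   
           ┃dat┃                            ┃   
           ┃# d┃                            ┃   
           ┃  r┃                            ┃   
           ┃  e┃                            ┃   
           ┃  l┃                            ┃   
           ┃  p┃                            ┃   
           ┃  m┃                            ┃   
           ┃   ┃                            ┃   
           ┃ser┃                            ┃   
           ┗━━━┗━━━━━━━━━━━━━━━━━━━━━━━━━━━━┛   


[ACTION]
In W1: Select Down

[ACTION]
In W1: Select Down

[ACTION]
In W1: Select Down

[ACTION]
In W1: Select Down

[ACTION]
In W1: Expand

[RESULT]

                                                
                                                
               ┏━━━━━━━━━━━━━━━━━━━━━━━━━━━━┓   
               ┃ FileBrowser                ┃   
               ┠────────────────────────────┨   
               ┃  [-] repo/                 ┃   
               ┃    [+] assets/             ┃   
               ┃    utils.toml              ┃   
           ┏━━━┃    parser.yaml             ┃   
           ┃ Fi┃  > worker.json             ┃   
           ┠───┃    logger.c                ┃   
           ┃dat┃                            ┃   
           ┃# d┃                            ┃   
           ┃  r┃                            ┃   
           ┃  e┃                            ┃   
           ┃  l┃                            ┃   
           ┃  p┃                            ┃   
           ┃  m┃                            ┃   
           ┃   ┃                            ┃   
           ┃ser┃                            ┃   
           ┗━━━┗━━━━━━━━━━━━━━━━━━━━━━━━━━━━┛   


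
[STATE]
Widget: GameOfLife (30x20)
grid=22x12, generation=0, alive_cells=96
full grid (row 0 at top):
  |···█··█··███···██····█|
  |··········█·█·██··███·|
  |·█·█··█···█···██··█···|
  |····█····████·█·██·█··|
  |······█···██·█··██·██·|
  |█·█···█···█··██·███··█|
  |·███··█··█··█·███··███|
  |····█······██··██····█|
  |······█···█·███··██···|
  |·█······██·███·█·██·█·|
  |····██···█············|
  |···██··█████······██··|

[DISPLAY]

Gen: 0                        
···█··█··███···██····█        
··········█·█·██··███·        
·█·█··█···█···██··█···        
····█····████·█·██·█··        
······█···██·█··██·██·        
█·█···█···█··██·███··█        
·███··█··█··█·███··███        
····█······██··██····█        
······█···█·███··██···        
·█······██·███·█·██·█·        
····██···█············        
···██··█████······██··        
                              
                              
                              
                              
                              
                              
                              


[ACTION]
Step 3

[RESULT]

Gen: 3                        
··········█·█·····█···        
··········█·█·····█·██        
···············███··██        
·········█···········█        
····█···█··█·········█        
··█··██·█··█······█··█        
██···············████·        
··█·█····███······█···        
····██·██·█···········        
····███·██······██····        
················██····        
····█·███·············        
                              
                              
                              
                              
                              
                              
                              


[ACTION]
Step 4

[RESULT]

Gen: 7                        
···················██·        
···············████··█        
··············██·███·█        
······██···········█·█        
·█····██·█······█··█·█        
█·█··█·█·█·█····██·█·█        
···█·█·█····█··█···██·        
█···█·█·██···█··█·█···        
·███·█··█···█···█·█···        
········██·······██···        
········███···········        
······················        
                              
                              
                              
                              
                              
                              
                              
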